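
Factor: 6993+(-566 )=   6427^1 = 6427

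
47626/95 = 501 + 31/95 = 501.33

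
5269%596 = 501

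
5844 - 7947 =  - 2103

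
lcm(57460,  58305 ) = 3964740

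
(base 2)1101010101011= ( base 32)6LB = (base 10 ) 6827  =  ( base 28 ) 8jn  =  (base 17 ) 16aa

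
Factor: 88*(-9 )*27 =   -  2^3*3^5*11^1=- 21384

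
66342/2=33171= 33171.00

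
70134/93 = 754 + 4/31 =754.13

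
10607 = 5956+4651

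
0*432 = 0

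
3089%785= 734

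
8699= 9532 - 833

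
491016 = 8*61377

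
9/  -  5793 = -1 + 1928/1931 = - 0.00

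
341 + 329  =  670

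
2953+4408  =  7361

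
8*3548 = 28384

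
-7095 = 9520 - 16615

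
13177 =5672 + 7505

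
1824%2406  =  1824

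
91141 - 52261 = 38880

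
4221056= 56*75376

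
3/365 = 3/365 = 0.01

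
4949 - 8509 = - 3560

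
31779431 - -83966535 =115745966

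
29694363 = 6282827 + 23411536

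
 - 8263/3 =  - 8263/3 = - 2754.33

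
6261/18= 2087/6  =  347.83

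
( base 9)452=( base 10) 371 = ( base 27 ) DK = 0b101110011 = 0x173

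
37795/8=4724 + 3/8 =4724.38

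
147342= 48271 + 99071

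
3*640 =1920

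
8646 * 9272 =80165712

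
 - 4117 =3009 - 7126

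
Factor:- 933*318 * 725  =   - 2^1*3^2*5^2*29^1 * 53^1*311^1 = - 215103150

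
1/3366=1/3366 = 0.00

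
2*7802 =15604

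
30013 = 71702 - 41689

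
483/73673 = 483/73673 = 0.01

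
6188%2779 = 630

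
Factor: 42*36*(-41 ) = - 2^3*3^3 *7^1*41^1 = -61992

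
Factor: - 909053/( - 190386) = 2^( - 1)*3^ ( - 2)*7^ (  -  1)* 37^1*79^1*311^1*1511^( - 1 )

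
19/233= 19/233= 0.08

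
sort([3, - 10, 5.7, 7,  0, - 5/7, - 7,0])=[ - 10, - 7 ,-5/7,  0,0,3,5.7,7]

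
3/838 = 3/838 =0.00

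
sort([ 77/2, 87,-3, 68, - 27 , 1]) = [ -27,-3,1, 77/2,68,87]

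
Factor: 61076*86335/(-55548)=-3^( - 2 )*5^1*31^1*557^1*1543^( - 1)*15269^1 = -1318249115/13887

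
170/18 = 85/9 = 9.44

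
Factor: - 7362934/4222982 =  - 31^1*118757^1 * 2111491^ ( - 1) = - 3681467/2111491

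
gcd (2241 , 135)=27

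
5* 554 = 2770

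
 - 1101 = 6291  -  7392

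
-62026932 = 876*( - 70807 ) 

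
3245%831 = 752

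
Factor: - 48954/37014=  - 31^( - 1 )*41^1 = - 41/31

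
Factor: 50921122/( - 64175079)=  - 2^1*3^(  -  1 )*7^1*67^(-1)*319279^( - 1 )*3637223^1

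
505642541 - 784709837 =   -  279067296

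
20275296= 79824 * 254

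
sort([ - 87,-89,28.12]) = [ - 89, - 87, 28.12 ] 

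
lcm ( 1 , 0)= 0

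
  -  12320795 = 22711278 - 35032073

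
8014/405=8014/405 = 19.79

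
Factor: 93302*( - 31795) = -2966537090 = - 2^1*5^1*11^1*4241^1*6359^1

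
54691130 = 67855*806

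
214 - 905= - 691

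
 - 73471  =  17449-90920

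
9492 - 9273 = 219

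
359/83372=359/83372  =  0.00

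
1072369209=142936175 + 929433034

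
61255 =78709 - 17454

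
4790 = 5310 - 520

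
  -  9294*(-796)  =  7398024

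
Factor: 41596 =2^2*10399^1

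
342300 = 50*6846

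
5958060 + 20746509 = 26704569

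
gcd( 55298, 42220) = 2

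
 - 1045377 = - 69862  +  -975515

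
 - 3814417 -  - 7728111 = 3913694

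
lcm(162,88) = 7128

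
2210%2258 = 2210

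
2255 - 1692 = 563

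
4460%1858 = 744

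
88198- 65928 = 22270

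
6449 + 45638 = 52087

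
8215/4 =8215/4 = 2053.75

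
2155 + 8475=10630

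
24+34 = 58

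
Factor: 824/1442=4/7= 2^2*7^( - 1 )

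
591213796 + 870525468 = 1461739264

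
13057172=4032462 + 9024710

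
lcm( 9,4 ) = 36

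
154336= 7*22048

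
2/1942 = 1/971 = 0.00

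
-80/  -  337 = 80/337 = 0.24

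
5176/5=1035+1/5=1035.20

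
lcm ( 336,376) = 15792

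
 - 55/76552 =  - 1  +  76497/76552= - 0.00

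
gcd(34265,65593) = 979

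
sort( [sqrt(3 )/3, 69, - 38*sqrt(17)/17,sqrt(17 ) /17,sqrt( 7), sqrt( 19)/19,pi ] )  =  [ - 38 * sqrt ( 17 )/17,sqrt (19 ) /19 , sqrt( 17 )/17 , sqrt ( 3)/3, sqrt (7 ),pi,  69]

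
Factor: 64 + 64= 128 = 2^7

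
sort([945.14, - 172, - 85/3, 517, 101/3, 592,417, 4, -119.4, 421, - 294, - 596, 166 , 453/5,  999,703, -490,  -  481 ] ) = [ - 596, - 490,  -  481, - 294, -172,-119.4, - 85/3,  4,  101/3, 453/5 , 166, 417,  421,  517,592 , 703, 945.14, 999 ]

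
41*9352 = 383432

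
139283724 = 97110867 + 42172857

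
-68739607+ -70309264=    - 139048871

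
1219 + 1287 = 2506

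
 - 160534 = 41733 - 202267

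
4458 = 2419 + 2039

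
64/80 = 4/5=0.80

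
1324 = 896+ 428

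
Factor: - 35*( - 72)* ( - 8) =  - 20160 = - 2^6*3^2*5^1*7^1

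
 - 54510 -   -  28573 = -25937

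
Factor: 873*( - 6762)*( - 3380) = 2^3*3^3*5^1*7^2*13^2*23^1*97^1 = 19952903880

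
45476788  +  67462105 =112938893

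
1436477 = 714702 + 721775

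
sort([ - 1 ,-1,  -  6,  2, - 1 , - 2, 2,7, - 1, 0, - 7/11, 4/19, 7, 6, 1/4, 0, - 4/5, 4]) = [-6,-2, - 1, - 1, - 1,-1, - 4/5, - 7/11, 0,0,  4/19, 1/4,2,2,  4,6, 7, 7] 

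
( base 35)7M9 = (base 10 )9354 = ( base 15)2b89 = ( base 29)B3G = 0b10010010001010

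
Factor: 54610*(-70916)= - 2^3*5^1* 43^1*127^1*17729^1 =-3872722760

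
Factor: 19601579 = 31^1*109^1*5801^1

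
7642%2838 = 1966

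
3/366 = 1/122= 0.01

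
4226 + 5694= 9920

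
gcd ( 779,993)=1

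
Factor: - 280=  - 2^3*5^1*7^1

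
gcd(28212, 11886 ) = 6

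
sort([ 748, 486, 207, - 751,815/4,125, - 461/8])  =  [-751, - 461/8,125,815/4,207,486, 748 ] 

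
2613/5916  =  871/1972 = 0.44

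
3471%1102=165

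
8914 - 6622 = 2292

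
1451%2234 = 1451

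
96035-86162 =9873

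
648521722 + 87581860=736103582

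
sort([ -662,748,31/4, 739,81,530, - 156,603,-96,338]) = [ - 662 , - 156,  -  96,31/4,81,338,530,603, 739, 748 ]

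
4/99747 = 4/99747 = 0.00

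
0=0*9489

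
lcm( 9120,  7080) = 538080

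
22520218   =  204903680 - 182383462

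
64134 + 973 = 65107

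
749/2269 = 749/2269  =  0.33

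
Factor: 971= 971^1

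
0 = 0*5663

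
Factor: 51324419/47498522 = 2^( - 1) * 271^1*189389^1*23749261^( - 1)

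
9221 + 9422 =18643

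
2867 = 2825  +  42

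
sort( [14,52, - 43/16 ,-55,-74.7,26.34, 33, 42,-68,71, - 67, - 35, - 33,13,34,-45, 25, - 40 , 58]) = [ - 74.7,-68, - 67, - 55,-45, - 40,-35, - 33 ,-43/16 , 13 , 14,25,  26.34,33,34,42,52,58, 71]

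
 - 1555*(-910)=1415050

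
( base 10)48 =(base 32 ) 1g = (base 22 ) 24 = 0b110000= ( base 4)300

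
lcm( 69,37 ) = 2553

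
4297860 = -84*( - 51165 ) 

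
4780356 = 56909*84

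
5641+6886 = 12527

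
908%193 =136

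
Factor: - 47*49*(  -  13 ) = 29939 = 7^2*13^1*47^1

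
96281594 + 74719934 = 171001528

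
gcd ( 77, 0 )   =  77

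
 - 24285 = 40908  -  65193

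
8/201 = 8/201 = 0.04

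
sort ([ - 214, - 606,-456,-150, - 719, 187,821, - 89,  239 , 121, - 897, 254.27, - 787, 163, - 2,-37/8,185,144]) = [-897, - 787,-719, - 606, - 456, - 214, - 150, - 89, - 37/8, - 2,121,144, 163, 185,187,239, 254.27, 821]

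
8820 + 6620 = 15440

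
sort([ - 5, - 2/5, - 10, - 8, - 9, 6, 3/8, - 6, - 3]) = [- 10, - 9,- 8, - 6,-5, - 3,- 2/5,3/8, 6]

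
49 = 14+35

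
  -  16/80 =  - 1+4/5 = -0.20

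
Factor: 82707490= 2^1*5^1*43^1*192343^1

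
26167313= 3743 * 6991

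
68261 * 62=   4232182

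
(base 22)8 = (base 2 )1000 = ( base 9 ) 8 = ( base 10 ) 8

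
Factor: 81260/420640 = 17/88 = 2^( - 3)*11^( - 1 )*17^1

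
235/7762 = 235/7762  =  0.03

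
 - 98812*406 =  - 40117672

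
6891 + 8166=15057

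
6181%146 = 49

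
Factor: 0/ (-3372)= 0 = 0^1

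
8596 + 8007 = 16603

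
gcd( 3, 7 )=1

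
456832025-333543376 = 123288649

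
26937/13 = 2072 + 1/13= 2072.08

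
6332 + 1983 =8315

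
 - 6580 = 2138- 8718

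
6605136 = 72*91738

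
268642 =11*24422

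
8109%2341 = 1086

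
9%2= 1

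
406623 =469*867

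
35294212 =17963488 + 17330724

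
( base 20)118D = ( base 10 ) 8573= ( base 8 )20575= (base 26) CHJ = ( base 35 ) 6yx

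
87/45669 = 29/15223= 0.00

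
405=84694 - 84289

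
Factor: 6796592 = 2^4 * 11^1* 23^2*73^1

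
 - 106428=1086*( - 98) 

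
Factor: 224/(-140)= - 8/5 = - 2^3*5^( - 1)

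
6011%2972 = 67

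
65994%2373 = 1923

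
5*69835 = 349175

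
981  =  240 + 741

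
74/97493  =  74/97493 = 0.00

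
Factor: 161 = 7^1*23^1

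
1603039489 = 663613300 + 939426189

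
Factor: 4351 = 19^1*229^1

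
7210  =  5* 1442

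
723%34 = 9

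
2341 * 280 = 655480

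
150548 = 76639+73909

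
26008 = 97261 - 71253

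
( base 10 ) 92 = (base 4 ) 1130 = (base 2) 1011100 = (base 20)4C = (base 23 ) 40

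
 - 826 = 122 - 948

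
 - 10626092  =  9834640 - 20460732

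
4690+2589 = 7279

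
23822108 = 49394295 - 25572187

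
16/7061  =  16/7061 =0.00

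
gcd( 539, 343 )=49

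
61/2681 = 61/2681= 0.02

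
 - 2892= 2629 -5521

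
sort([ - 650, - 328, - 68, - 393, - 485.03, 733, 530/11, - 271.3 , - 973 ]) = [ - 973,-650 , - 485.03, - 393 ,-328, - 271.3, - 68,530/11,733 ] 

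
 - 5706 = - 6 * 951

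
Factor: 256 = 2^8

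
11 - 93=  - 82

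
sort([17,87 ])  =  [ 17, 87 ]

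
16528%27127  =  16528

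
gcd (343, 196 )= 49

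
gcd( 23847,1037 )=1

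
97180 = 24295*4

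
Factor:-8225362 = -2^1*61^1 * 67421^1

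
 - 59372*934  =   - 55453448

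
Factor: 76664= 2^3*7^1 * 37^2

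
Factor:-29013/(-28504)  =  57/56  =  2^( - 3 )*3^1*7^ (  -  1)*19^1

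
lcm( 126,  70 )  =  630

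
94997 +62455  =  157452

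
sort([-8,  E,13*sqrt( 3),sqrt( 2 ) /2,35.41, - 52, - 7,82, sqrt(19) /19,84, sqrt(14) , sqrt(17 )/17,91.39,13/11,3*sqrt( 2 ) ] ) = [- 52, - 8, - 7, sqrt(19) /19,sqrt( 17) /17, sqrt(2) /2,13/11, E,sqrt( 14), 3*sqrt(2),13 * sqrt (3),35.41,82,84, 91.39]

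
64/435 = 64/435 =0.15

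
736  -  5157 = - 4421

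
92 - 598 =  - 506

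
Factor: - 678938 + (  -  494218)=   -  1173156 =-2^2 *3^1 * 59^1 *1657^1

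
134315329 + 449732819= 584048148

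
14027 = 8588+5439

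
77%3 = 2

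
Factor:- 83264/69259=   -  2^6*1301^1*69259^( -1)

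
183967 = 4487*41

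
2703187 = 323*8369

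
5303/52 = 5303/52 = 101.98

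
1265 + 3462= 4727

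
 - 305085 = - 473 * 645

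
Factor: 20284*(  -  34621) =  - 702252364 = -2^2* 11^1*89^1*389^1 * 461^1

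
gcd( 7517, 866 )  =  1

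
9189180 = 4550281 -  - 4638899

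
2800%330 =160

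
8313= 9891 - 1578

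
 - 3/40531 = - 3/40531=-  0.00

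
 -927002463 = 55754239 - 982756702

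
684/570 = 6/5 = 1.20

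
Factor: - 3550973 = -877^1 * 4049^1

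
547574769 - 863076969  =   - 315502200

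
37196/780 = 47 + 134/195= 47.69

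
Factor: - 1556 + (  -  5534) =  - 7090 = - 2^1*5^1*709^1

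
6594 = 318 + 6276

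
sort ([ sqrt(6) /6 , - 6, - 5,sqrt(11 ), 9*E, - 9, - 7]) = [ - 9, - 7,-6, - 5 , sqrt ( 6) /6, sqrt(11), 9 * E] 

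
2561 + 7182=9743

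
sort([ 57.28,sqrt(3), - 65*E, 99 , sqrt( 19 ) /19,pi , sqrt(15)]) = [ - 65*E,  sqrt( 19 ) /19,sqrt( 3) , pi,sqrt(15 ),57.28,99]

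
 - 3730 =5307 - 9037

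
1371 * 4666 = 6397086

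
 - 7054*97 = - 684238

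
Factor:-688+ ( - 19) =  - 7^1 * 101^1 = - 707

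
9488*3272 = 31044736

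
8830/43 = 205 + 15/43 = 205.35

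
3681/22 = 3681/22 = 167.32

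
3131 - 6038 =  -2907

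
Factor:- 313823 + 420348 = 106525= 5^2 * 4261^1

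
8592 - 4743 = 3849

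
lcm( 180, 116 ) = 5220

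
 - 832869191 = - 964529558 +131660367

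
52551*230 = 12086730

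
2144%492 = 176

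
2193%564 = 501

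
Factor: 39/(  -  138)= -13/46 =-2^( - 1)*13^1*23^(  -  1)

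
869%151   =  114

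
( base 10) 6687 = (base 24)bef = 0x1A1F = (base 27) 94I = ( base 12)3a53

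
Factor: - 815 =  - 5^1*163^1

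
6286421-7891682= -1605261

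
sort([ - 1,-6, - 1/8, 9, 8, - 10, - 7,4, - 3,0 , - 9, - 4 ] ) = [ - 10, - 9, - 7,-6, - 4, - 3,  -  1, - 1/8, 0, 4,8 , 9 ] 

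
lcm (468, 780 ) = 2340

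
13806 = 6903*2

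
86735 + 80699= 167434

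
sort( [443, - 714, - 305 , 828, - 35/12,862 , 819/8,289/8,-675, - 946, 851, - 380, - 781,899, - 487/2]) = [ - 946, - 781, - 714, - 675, - 380, - 305, - 487/2,-35/12, 289/8,819/8, 443,828, 851, 862, 899]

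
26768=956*28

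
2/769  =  2/769 = 0.00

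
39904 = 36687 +3217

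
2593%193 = 84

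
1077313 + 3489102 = 4566415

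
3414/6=569 = 569.00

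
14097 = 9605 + 4492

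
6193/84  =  73 + 61/84 = 73.73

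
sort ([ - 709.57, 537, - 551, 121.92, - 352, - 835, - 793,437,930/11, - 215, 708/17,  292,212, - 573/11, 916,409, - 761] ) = [  -  835, - 793, - 761,  -  709.57, - 551 , - 352, - 215, - 573/11, 708/17, 930/11,121.92,212,292,409,  437 , 537, 916 ] 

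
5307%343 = 162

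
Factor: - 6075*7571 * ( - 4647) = 213733304775 =3^6*5^2*67^1  *113^1*1549^1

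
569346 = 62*9183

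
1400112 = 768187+631925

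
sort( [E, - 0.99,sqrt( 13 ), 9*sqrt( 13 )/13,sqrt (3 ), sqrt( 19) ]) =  [-0.99, sqrt( 3 ),9*sqrt( 13)/13,  E, sqrt(13 ),  sqrt( 19)]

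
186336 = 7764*24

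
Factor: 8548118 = 2^1*4274059^1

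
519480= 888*585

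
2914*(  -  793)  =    -  2310802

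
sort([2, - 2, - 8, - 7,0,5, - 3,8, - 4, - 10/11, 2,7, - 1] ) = [ - 8, - 7, - 4,-3,-2, - 1, - 10/11,0,2, 2, 5,7,8 ] 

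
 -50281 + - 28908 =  - 79189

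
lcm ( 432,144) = 432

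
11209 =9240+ 1969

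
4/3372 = 1/843 = 0.00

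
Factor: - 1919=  - 19^1*101^1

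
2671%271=232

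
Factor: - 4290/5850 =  - 3^(- 1) * 5^( - 1)*11^1 = - 11/15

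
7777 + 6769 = 14546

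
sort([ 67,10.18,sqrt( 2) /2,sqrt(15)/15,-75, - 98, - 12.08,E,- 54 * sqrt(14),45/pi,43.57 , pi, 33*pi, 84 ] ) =[ -54*sqrt(14),  -  98, - 75, -12.08,sqrt(15 ) /15,sqrt(2)/2,E,pi, 10.18,45/pi,43.57,67, 84,33*pi ] 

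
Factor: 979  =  11^1*89^1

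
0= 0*58359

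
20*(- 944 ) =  - 18880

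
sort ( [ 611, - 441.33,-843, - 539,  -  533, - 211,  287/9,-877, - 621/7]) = [ - 877, - 843,  -  539, - 533, - 441.33, - 211,  -  621/7,287/9, 611]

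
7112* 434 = 3086608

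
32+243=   275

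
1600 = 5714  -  4114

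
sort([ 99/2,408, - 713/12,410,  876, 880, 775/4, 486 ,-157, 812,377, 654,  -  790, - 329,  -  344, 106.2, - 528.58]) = [- 790,- 528.58,-344,  -  329, - 157,  -  713/12, 99/2, 106.2, 775/4, 377, 408,  410,  486, 654, 812, 876, 880]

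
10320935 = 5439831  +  4881104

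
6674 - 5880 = 794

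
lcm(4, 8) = 8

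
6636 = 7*948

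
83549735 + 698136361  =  781686096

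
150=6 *25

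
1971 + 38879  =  40850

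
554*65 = 36010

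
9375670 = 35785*262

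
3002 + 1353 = 4355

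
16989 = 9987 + 7002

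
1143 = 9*127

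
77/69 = 1 + 8/69 = 1.12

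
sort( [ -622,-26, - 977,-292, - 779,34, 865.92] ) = [ - 977, - 779,  -  622, - 292,-26,34, 865.92 ] 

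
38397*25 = 959925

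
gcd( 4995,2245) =5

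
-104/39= - 3 + 1/3  =  -  2.67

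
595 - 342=253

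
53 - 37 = 16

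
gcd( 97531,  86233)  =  7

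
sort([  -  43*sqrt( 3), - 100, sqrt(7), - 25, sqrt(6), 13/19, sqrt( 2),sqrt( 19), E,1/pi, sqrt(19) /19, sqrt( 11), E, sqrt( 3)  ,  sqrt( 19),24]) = [ - 100,-43*sqrt(3 ), - 25,sqrt(19)/19, 1/pi,13/19, sqrt(2), sqrt( 3 ),sqrt( 6), sqrt( 7),E,  E , sqrt( 11),sqrt( 19),sqrt( 19 ),24]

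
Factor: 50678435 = 5^1*1987^1*5101^1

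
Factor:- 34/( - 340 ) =2^(-1) * 5^( -1) = 1/10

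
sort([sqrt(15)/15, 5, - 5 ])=[-5, sqrt( 15 ) /15, 5]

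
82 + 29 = 111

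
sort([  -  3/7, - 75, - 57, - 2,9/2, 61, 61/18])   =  [- 75, - 57, - 2, - 3/7 , 61/18,9/2, 61 ]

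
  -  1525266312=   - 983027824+-542238488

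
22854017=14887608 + 7966409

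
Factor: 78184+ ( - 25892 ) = 2^2* 17^1*769^1 =52292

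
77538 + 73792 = 151330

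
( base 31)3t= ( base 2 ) 1111010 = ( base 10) 122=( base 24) 52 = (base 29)46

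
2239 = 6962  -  4723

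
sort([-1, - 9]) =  [ - 9,-1] 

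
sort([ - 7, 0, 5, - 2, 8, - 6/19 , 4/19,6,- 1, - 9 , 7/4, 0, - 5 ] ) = [ - 9, - 7, - 5 , - 2, - 1,-6/19, 0 , 0, 4/19, 7/4, 5,6, 8]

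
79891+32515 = 112406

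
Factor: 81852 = 2^2*3^1*19^1*359^1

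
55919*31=1733489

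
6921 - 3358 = 3563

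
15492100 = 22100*701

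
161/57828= 161/57828=0.00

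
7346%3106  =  1134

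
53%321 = 53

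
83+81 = 164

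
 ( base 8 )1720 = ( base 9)1304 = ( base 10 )976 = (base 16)3D0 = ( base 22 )208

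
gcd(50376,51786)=6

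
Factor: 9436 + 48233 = 57669 = 3^1 *47^1 * 409^1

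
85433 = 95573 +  - 10140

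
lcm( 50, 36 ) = 900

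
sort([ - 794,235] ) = [ - 794, 235 ]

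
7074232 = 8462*836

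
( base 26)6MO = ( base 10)4652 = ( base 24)81K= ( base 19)cgg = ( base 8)11054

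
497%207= 83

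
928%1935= 928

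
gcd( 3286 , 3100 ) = 62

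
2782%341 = 54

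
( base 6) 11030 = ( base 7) 4314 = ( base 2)10111111010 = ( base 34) 1B0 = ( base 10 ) 1530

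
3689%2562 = 1127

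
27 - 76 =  - 49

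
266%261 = 5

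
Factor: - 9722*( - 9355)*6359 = 2^1 * 5^1*1871^1* 4861^1*6359^1=578346662290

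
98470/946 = 1145/11 = 104.09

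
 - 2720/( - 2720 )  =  1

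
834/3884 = 417/1942 = 0.21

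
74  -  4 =70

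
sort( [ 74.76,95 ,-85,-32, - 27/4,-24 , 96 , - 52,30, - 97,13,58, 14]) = [ - 97, - 85, - 52, - 32,-24, - 27/4,13 , 14,30,58,74.76,95,96 ] 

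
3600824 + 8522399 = 12123223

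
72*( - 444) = -31968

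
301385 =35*8611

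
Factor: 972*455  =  442260 = 2^2*3^5 * 5^1*7^1 * 13^1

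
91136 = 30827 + 60309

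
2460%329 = 157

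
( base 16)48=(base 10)72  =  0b1001000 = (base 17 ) 44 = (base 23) 33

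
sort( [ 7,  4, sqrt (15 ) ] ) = [ sqrt( 15 ),4,  7]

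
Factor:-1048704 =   -  2^7*3^1*2731^1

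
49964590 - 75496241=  - 25531651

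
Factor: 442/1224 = 13/36 = 2^( - 2)*3^( - 2)*13^1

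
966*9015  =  8708490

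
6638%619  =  448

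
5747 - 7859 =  - 2112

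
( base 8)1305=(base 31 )MR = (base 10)709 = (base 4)23011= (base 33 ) lg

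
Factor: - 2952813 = -3^1*269^1*3659^1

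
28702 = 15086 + 13616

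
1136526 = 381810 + 754716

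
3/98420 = 3/98420 = 0.00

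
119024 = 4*29756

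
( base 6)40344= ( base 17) 116G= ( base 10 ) 5320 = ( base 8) 12310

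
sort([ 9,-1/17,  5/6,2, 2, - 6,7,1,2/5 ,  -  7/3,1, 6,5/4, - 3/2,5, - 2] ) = [  -  6, - 7/3,-2, - 3/2, - 1/17  ,  2/5,5/6,1,1,5/4,2,2,5, 6,7,9] 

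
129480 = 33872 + 95608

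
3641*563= 2049883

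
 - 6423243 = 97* ( -66219) 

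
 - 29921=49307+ -79228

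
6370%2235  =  1900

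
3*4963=14889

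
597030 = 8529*70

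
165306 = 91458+73848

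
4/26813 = 4/26813  =  0.00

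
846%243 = 117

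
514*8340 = 4286760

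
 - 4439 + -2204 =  - 6643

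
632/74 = 8 + 20/37 = 8.54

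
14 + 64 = 78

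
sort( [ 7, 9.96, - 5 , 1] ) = [ - 5, 1, 7, 9.96] 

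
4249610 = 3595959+653651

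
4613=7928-3315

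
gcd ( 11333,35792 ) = 1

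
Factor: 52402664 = 2^3*587^1*11159^1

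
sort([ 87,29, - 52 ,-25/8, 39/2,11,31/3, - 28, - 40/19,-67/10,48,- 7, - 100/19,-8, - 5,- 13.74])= [ - 52, - 28, - 13.74, - 8,-7, - 67/10, - 100/19, - 5, - 25/8, - 40/19,31/3,11, 39/2, 29  ,  48,  87 ]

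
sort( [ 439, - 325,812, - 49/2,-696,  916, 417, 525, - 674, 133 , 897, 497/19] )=[ - 696,  -  674,-325,-49/2, 497/19,133,417,439,525, 812,897,916 ] 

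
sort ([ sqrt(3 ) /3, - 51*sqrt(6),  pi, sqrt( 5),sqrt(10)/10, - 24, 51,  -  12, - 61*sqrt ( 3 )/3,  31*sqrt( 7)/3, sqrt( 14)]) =[ - 51*sqrt(6), - 61*sqrt(  3)/3, - 24,  -  12, sqrt(10)/10, sqrt( 3)/3, sqrt(5), pi,sqrt( 14 ), 31*sqrt ( 7 ) /3,51]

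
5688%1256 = 664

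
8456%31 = 24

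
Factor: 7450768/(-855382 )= -3725384/427691 = - 2^3*11^( - 1)*13^1*59^( - 1 )*113^1*317^1*659^( - 1 )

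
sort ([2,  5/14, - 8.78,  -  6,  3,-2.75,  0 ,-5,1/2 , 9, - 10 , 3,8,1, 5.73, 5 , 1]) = [ - 10, - 8.78 ,-6,  -  5, - 2.75,0, 5/14,1/2, 1,1, 2,3,3,  5,5.73,8,9 ]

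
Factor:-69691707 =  - 3^2*61^1*126943^1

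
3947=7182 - 3235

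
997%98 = 17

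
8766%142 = 104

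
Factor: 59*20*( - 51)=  - 2^2*3^1*5^1*17^1 * 59^1 = - 60180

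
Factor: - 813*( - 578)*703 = 330349542 = 2^1*3^1  *17^2  *  19^1*37^1 * 271^1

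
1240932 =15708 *79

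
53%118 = 53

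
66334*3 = 199002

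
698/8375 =698/8375 = 0.08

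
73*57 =4161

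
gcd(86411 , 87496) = 1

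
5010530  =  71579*70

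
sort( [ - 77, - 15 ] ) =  [ - 77, - 15]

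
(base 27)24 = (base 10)58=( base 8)72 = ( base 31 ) 1R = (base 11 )53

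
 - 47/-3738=47/3738 = 0.01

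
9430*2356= 22217080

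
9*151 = 1359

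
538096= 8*67262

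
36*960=34560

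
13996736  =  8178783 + 5817953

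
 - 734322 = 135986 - 870308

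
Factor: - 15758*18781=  - 2^1  *  7^1*2683^1*7879^1 = - 295950998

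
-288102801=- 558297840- - 270195039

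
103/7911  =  103/7911 = 0.01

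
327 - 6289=-5962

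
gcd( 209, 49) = 1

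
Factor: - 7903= - 7^1* 1129^1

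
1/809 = 1/809 = 0.00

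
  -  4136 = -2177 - 1959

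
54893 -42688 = 12205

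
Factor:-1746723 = -3^1*11^1*41^1*1291^1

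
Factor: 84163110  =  2^1*3^1*5^1*139^1*20183^1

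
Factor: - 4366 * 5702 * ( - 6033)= 150191124756 = 2^2*3^1*37^1*59^1*2011^1*2851^1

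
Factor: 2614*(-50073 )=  - 2^1*3^1*1307^1*16691^1 = - 130890822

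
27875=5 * 5575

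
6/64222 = 3/32111 =0.00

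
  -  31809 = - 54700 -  - 22891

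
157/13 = 157/13 =12.08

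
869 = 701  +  168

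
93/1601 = 93/1601 = 0.06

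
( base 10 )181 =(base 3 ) 20201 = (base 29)67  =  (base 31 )5q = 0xb5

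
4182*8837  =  36956334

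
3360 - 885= 2475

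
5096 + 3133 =8229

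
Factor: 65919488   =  2^9*128749^1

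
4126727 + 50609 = 4177336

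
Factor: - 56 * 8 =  - 448 = - 2^6 * 7^1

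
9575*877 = 8397275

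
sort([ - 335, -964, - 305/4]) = [  -  964, - 335,-305/4 ]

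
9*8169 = 73521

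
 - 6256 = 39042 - 45298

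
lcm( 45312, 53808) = 860928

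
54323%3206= 3027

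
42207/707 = 59 + 494/707 = 59.70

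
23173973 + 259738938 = 282912911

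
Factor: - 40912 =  - 2^4*2557^1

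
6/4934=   3/2467= 0.00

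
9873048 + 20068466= 29941514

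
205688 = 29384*7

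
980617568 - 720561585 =260055983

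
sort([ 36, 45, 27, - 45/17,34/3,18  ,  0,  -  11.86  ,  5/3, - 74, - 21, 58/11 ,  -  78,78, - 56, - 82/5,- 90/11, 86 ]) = [ - 78, - 74,-56, - 21, - 82/5, - 11.86, - 90/11, - 45/17, 0,5/3, 58/11, 34/3, 18, 27, 36,45, 78, 86]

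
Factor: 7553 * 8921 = 67380313 = 7^1 * 11^1*13^1*83^1 * 811^1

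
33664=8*4208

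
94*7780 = 731320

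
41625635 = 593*70195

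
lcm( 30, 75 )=150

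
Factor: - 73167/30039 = - 24389/10013 = - 17^ ( - 1)*19^( - 1) * 29^3 * 31^(  -  1 ) 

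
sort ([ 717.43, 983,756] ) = [717.43,756 , 983 ] 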